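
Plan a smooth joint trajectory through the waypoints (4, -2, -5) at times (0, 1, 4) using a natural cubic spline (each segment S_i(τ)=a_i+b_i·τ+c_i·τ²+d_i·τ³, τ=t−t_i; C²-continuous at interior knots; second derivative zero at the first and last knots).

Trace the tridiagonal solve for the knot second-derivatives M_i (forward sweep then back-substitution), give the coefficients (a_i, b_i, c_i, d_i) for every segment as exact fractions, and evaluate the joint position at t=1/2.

  seg 0: a=4 b=-53/8 c=0 d=5/8
  seg 1: a=-2 b=-19/4 c=15/8 d=-5/24
S(1/2) = 49/64

Δ: Δ0=-6, Δ1=-1
row 1: diag=8, rhs=30; c'=3/8, d'=15/4
back: M1=15/4
M: M0=0, M1=15/4, M2=0
seg 0: a=4, c=M0/2=0, d=(M1−M0)/(6·1)=5/8, b=Δ0−h0·(2M0+M1)/6=-53/8
seg 1: a=-2, c=M1/2=15/8, d=(M2−M1)/(6·3)=-5/24, b=Δ1−h1·(2M1+M2)/6=-19/4
t_q=1/2 → seg 0, τ=1/2; S=4+-53/8·τ+0·τ²+5/8·τ³=49/64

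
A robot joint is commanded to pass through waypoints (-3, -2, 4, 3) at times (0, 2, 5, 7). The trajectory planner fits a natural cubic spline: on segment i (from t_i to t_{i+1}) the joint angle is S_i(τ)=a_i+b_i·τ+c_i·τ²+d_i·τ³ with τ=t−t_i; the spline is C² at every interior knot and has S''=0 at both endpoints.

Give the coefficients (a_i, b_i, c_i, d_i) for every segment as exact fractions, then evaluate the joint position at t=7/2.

  seg 0: a=-3 b=1/182 c=0 d=45/364
  seg 1: a=-2 b=271/182 c=135/182 d=-4/21
  seg 2: a=4 b=145/182 c=-177/182 d=59/364
S(7/2) = 131/104

Δ: Δ0=1/2, Δ1=2, Δ2=-1/2
row 1: diag=10, rhs=9; c'=3/10, d'=9/10
row 2: denom=10−3·3/10=91/10; d'=(-15−3·9/10)/(91/10)=-177/91
back: M2=-177/91
back: M1=9/10−3/10·-177/91=135/91
M: M0=0, M1=135/91, M2=-177/91, M3=0
seg 0: a=-3, c=M0/2=0, d=(M1−M0)/(6·2)=45/364, b=Δ0−h0·(2M0+M1)/6=1/182
seg 1: a=-2, c=M1/2=135/182, d=(M2−M1)/(6·3)=-4/21, b=Δ1−h1·(2M1+M2)/6=271/182
seg 2: a=4, c=M2/2=-177/182, d=(M3−M2)/(6·2)=59/364, b=Δ2−h2·(2M2+M3)/6=145/182
t_q=7/2 → seg 1, τ=3/2; S=-2+271/182·τ+135/182·τ²+-4/21·τ³=131/104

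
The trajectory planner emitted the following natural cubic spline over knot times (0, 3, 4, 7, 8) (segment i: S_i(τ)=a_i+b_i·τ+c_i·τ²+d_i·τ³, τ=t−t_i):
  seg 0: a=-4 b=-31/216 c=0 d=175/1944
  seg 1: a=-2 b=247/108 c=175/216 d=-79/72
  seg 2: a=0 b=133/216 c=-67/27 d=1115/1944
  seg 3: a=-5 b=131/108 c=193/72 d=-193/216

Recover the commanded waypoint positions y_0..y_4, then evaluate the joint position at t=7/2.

y_0=-4 y_1=-2 y_2=0 y_3=-5 y_4=-2
S(7/2) = -1367/1728

y_0 = S_0(0) = a_0 = -4
y_1 = S_1(0) = a_1 = -2
y_2 = S_2(0) = a_2 = 0
y_3 = S_3(0) = a_3 = -5
y_4 = S_3(1) = -2
t_q=7/2 is in segment 1 (τ=1/2); S_1(τ)=-1367/1728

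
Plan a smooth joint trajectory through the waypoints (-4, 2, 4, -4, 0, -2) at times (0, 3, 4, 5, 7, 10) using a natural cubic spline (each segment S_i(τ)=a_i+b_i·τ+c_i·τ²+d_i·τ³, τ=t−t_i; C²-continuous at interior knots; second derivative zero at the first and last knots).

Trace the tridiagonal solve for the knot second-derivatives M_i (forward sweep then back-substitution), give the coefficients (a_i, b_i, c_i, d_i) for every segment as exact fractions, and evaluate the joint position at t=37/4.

  seg 0: a=-4 b=329/414 c=0 d=499/3726
  seg 1: a=2 b=913/207 c=499/414 d=-499/138
  seg 2: a=4 b=-1667/414 c=-1996/207 d=2347/414
  seg 3: a=-4 b=-145/23 c=3049/414 d=-665/414
  seg 4: a=0 b=803/207 c=-941/414 d=941/3726
S(37/4) = 289/2944

Δ: Δ0=2, Δ1=2, Δ2=-8, Δ3=2, Δ4=-2/3
row 1: diag=8, rhs=0; c'=1/8, d'=0
row 2: denom=4−1·1/8=31/8; d'=(-60−1·0)/(31/8)=-480/31
row 3: denom=6−1·8/31=178/31; d'=(60−1·-480/31)/(178/31)=1170/89
row 4: denom=10−2·31/89=828/89; d'=(-16−2·1170/89)/(828/89)=-941/207
back: M4=-941/207
back: M3=1170/89−31/89·-941/207=3049/207
back: M2=-480/31−8/31·3049/207=-3992/207
back: M1=0−1/8·-3992/207=499/207
M: M0=0, M1=499/207, M2=-3992/207, M3=3049/207, M4=-941/207, M5=0
seg 0: a=-4, c=M0/2=0, d=(M1−M0)/(6·3)=499/3726, b=Δ0−h0·(2M0+M1)/6=329/414
seg 1: a=2, c=M1/2=499/414, d=(M2−M1)/(6·1)=-499/138, b=Δ1−h1·(2M1+M2)/6=913/207
seg 2: a=4, c=M2/2=-1996/207, d=(M3−M2)/(6·1)=2347/414, b=Δ2−h2·(2M2+M3)/6=-1667/414
seg 3: a=-4, c=M3/2=3049/414, d=(M4−M3)/(6·2)=-665/414, b=Δ3−h3·(2M3+M4)/6=-145/23
seg 4: a=0, c=M4/2=-941/414, d=(M5−M4)/(6·3)=941/3726, b=Δ4−h4·(2M4+M5)/6=803/207
t_q=37/4 → seg 4, τ=9/4; S=0+803/207·τ+-941/414·τ²+941/3726·τ³=289/2944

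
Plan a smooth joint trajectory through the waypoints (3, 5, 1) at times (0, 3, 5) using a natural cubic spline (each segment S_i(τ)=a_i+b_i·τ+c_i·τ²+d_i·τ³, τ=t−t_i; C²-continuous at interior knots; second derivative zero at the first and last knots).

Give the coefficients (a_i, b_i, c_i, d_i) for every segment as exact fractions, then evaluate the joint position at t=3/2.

  seg 0: a=3 b=22/15 c=0 d=-4/45
  seg 1: a=5 b=-14/15 c=-4/5 d=2/15
S(3/2) = 49/10

Δ: Δ0=2/3, Δ1=-2
row 1: diag=10, rhs=-16; c'=1/5, d'=-8/5
back: M1=-8/5
M: M0=0, M1=-8/5, M2=0
seg 0: a=3, c=M0/2=0, d=(M1−M0)/(6·3)=-4/45, b=Δ0−h0·(2M0+M1)/6=22/15
seg 1: a=5, c=M1/2=-4/5, d=(M2−M1)/(6·2)=2/15, b=Δ1−h1·(2M1+M2)/6=-14/15
t_q=3/2 → seg 0, τ=3/2; S=3+22/15·τ+0·τ²+-4/45·τ³=49/10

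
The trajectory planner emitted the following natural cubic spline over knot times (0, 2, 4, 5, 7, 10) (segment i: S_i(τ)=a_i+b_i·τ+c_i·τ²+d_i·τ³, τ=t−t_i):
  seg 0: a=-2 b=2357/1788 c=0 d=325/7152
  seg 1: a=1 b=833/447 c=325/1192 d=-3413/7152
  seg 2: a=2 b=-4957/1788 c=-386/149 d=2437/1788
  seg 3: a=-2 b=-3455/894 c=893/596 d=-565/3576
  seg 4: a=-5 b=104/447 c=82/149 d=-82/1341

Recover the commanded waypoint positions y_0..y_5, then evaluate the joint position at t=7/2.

y_0=-2 y_1=1 y_2=2 y_3=-2 y_4=-5 y_5=-1
S(7/2) = 53367/19072

y_0 = S_0(0) = a_0 = -2
y_1 = S_1(0) = a_1 = 1
y_2 = S_2(0) = a_2 = 2
y_3 = S_3(0) = a_3 = -2
y_4 = S_4(0) = a_4 = -5
y_5 = S_4(3) = -1
t_q=7/2 is in segment 1 (τ=3/2); S_1(τ)=53367/19072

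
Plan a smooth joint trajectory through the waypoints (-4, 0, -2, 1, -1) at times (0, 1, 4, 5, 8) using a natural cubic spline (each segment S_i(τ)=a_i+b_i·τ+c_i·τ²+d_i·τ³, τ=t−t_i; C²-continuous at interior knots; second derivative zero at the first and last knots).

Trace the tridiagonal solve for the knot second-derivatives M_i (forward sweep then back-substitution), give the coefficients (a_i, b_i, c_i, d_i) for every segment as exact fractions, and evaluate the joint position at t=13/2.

Δ: Δ0=4, Δ1=-2/3, Δ2=3, Δ3=-2/3
row 1: diag=8, rhs=-28; c'=3/8, d'=-7/2
row 2: denom=8−3·3/8=55/8; d'=(22−3·-7/2)/(55/8)=52/11
row 3: denom=8−1·8/55=432/55; d'=(-22−1·52/11)/(432/55)=-245/72
back: M3=-245/72
back: M2=52/11−8/55·-245/72=47/9
back: M1=-7/2−3/8·47/9=-131/24
M: M0=0, M1=-131/24, M2=47/9, M3=-245/72, M4=0
seg 0: a=-4, c=M0/2=0, d=(M1−M0)/(6·1)=-131/144, b=Δ0−h0·(2M0+M1)/6=707/144
seg 1: a=0, c=M1/2=-131/48, d=(M2−M1)/(6·3)=769/1296, b=Δ1−h1·(2M1+M2)/6=157/72
seg 2: a=-2, c=M2/2=47/18, d=(M3−M2)/(6·1)=-23/16, b=Δ2−h2·(2M2+M3)/6=263/144
seg 3: a=1, c=M3/2=-245/144, d=(M4−M3)/(6·3)=245/1296, b=Δ3−h3·(2M3+M4)/6=197/72
t_q=13/2 → seg 3, τ=3/2; S=1+197/72·τ+-245/144·τ²+245/1296·τ³=245/128

  seg 0: a=-4 b=707/144 c=0 d=-131/144
  seg 1: a=0 b=157/72 c=-131/48 d=769/1296
  seg 2: a=-2 b=263/144 c=47/18 d=-23/16
  seg 3: a=1 b=197/72 c=-245/144 d=245/1296
S(13/2) = 245/128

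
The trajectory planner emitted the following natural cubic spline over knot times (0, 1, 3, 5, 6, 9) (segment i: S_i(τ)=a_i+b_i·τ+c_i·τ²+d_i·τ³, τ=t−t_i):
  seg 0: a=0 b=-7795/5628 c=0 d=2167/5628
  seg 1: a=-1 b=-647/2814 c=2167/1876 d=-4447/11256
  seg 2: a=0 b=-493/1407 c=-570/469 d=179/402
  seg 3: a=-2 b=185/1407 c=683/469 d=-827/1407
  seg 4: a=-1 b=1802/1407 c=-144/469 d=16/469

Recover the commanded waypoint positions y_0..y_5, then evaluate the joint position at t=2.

y_0=0 y_1=-1 y_2=0 y_3=-2 y_4=-1 y_5=1
S(2) = -1763/3752

y_0 = S_0(0) = a_0 = 0
y_1 = S_1(0) = a_1 = -1
y_2 = S_2(0) = a_2 = 0
y_3 = S_3(0) = a_3 = -2
y_4 = S_4(0) = a_4 = -1
y_5 = S_4(3) = 1
t_q=2 is in segment 1 (τ=1); S_1(τ)=-1763/3752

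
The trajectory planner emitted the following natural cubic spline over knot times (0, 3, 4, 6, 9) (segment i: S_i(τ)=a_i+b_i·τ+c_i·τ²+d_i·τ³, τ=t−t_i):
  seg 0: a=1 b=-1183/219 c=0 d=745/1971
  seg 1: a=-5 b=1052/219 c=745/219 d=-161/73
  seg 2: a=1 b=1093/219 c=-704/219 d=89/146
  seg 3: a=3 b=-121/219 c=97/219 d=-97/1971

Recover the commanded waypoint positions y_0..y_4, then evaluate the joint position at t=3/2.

y_0 = S_0(0) = a_0 = 1
y_1 = S_1(0) = a_1 = -5
y_2 = S_2(0) = a_2 = 1
y_3 = S_3(0) = a_3 = 3
y_4 = S_3(3) = 4
t_q=3/2 is in segment 0 (τ=3/2); S_0(τ)=-3403/584

y_0=1 y_1=-5 y_2=1 y_3=3 y_4=4
S(3/2) = -3403/584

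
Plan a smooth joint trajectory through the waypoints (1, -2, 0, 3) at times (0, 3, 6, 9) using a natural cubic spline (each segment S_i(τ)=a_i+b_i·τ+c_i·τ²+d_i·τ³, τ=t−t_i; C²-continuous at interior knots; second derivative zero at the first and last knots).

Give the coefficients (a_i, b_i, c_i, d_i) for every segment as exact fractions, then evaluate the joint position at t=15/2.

  seg 0: a=1 b=-64/45 c=0 d=19/405
  seg 1: a=-2 b=-7/45 c=19/45 d=-4/81
  seg 2: a=0 b=47/45 c=-1/45 d=1/405
S(15/2) = 61/40

Δ: Δ0=-1, Δ1=2/3, Δ2=1
row 1: diag=12, rhs=10; c'=1/4, d'=5/6
row 2: denom=12−3·1/4=45/4; d'=(2−3·5/6)/(45/4)=-2/45
back: M2=-2/45
back: M1=5/6−1/4·-2/45=38/45
M: M0=0, M1=38/45, M2=-2/45, M3=0
seg 0: a=1, c=M0/2=0, d=(M1−M0)/(6·3)=19/405, b=Δ0−h0·(2M0+M1)/6=-64/45
seg 1: a=-2, c=M1/2=19/45, d=(M2−M1)/(6·3)=-4/81, b=Δ1−h1·(2M1+M2)/6=-7/45
seg 2: a=0, c=M2/2=-1/45, d=(M3−M2)/(6·3)=1/405, b=Δ2−h2·(2M2+M3)/6=47/45
t_q=15/2 → seg 2, τ=3/2; S=0+47/45·τ+-1/45·τ²+1/405·τ³=61/40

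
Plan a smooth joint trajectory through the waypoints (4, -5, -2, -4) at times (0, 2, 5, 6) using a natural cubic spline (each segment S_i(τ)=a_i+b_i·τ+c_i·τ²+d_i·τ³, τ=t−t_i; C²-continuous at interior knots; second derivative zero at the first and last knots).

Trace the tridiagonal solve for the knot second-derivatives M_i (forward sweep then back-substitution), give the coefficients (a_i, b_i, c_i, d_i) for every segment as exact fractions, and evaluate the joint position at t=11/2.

Δ: Δ0=-9/2, Δ1=1, Δ2=-2
row 1: diag=10, rhs=33; c'=3/10, d'=33/10
row 2: denom=8−3·3/10=71/10; d'=(-18−3·33/10)/(71/10)=-279/71
back: M2=-279/71
back: M1=33/10−3/10·-279/71=318/71
M: M0=0, M1=318/71, M2=-279/71, M3=0
seg 0: a=4, c=M0/2=0, d=(M1−M0)/(6·2)=53/142, b=Δ0−h0·(2M0+M1)/6=-851/142
seg 1: a=-5, c=M1/2=159/71, d=(M2−M1)/(6·3)=-199/426, b=Δ1−h1·(2M1+M2)/6=-215/142
seg 2: a=-2, c=M2/2=-279/142, d=(M3−M2)/(6·1)=93/142, b=Δ2−h2·(2M2+M3)/6=-49/71
t_q=11/2 → seg 2, τ=1/2; S=-2+-49/71·τ+-279/142·τ²+93/142·τ³=-3129/1136

  seg 0: a=4 b=-851/142 c=0 d=53/142
  seg 1: a=-5 b=-215/142 c=159/71 d=-199/426
  seg 2: a=-2 b=-49/71 c=-279/142 d=93/142
S(11/2) = -3129/1136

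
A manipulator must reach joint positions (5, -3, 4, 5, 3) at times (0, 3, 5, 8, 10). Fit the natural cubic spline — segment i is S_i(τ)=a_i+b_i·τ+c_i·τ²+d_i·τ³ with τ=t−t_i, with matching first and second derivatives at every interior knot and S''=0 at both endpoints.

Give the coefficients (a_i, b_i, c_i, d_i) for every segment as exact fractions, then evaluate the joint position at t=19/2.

Δ: Δ0=-8/3, Δ1=7/2, Δ2=1/3, Δ3=-1
row 1: diag=10, rhs=37; c'=1/5, d'=37/10
row 2: denom=10−2·1/5=48/5; d'=(-19−2·37/10)/(48/5)=-11/4
row 3: denom=10−3·5/16=145/16; d'=(-8−3·-11/4)/(145/16)=4/145
back: M3=4/145
back: M2=-11/4−5/16·4/145=-80/29
back: M1=37/10−1/5·-80/29=1233/290
M: M0=0, M1=1233/290, M2=-80/29, M3=4/145, M4=0
seg 0: a=5, c=M0/2=0, d=(M1−M0)/(6·3)=137/580, b=Δ0−h0·(2M0+M1)/6=-8339/1740
seg 1: a=-3, c=M1/2=1233/580, d=(M2−M1)/(6·2)=-2033/3480, b=Δ1−h1·(2M1+M2)/6=1379/870
seg 2: a=4, c=M2/2=-40/29, d=(M3−M2)/(6·3)=202/1305, b=Δ2−h2·(2M2+M3)/6=1339/435
seg 3: a=5, c=M3/2=2/145, d=(M4−M3)/(6·2)=-1/435, b=Δ3−h3·(2M3+M4)/6=-443/435
t_q=19/2 → seg 3, τ=3/2; S=5+-443/435·τ+2/145·τ²+-1/435·τ³=811/232

  seg 0: a=5 b=-8339/1740 c=0 d=137/580
  seg 1: a=-3 b=1379/870 c=1233/580 d=-2033/3480
  seg 2: a=4 b=1339/435 c=-40/29 d=202/1305
  seg 3: a=5 b=-443/435 c=2/145 d=-1/435
S(19/2) = 811/232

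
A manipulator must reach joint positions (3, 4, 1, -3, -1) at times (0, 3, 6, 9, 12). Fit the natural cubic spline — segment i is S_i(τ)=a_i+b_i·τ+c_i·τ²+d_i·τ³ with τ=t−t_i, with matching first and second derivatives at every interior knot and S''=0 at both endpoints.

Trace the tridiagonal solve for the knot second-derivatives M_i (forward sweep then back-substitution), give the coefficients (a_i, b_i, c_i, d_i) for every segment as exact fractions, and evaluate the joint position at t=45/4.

Δ: Δ0=1/3, Δ1=-1, Δ2=-4/3, Δ3=2/3
row 1: diag=12, rhs=-8; c'=1/4, d'=-2/3
row 2: denom=12−3·1/4=45/4; d'=(-2−3·-2/3)/(45/4)=0
row 3: denom=12−3·4/15=56/5; d'=(12−3·0)/(56/5)=15/14
back: M3=15/14
back: M2=0−4/15·15/14=-2/7
back: M1=-2/3−1/4·-2/7=-25/42
M: M0=0, M1=-25/42, M2=-2/7, M3=15/14, M4=0
seg 0: a=3, c=M0/2=0, d=(M1−M0)/(6·3)=-25/756, b=Δ0−h0·(2M0+M1)/6=53/84
seg 1: a=4, c=M1/2=-25/84, d=(M2−M1)/(6·3)=13/756, b=Δ1−h1·(2M1+M2)/6=-11/42
seg 2: a=1, c=M2/2=-1/7, d=(M3−M2)/(6·3)=19/252, b=Δ2−h2·(2M2+M3)/6=-19/12
seg 3: a=-3, c=M3/2=15/28, d=(M4−M3)/(6·3)=-5/84, b=Δ3−h3·(2M3+M4)/6=-17/42
t_q=45/4 → seg 3, τ=9/4; S=-3+-17/42·τ+15/28·τ²+-5/84·τ³=-3363/1792

  seg 0: a=3 b=53/84 c=0 d=-25/756
  seg 1: a=4 b=-11/42 c=-25/84 d=13/756
  seg 2: a=1 b=-19/12 c=-1/7 d=19/252
  seg 3: a=-3 b=-17/42 c=15/28 d=-5/84
S(45/4) = -3363/1792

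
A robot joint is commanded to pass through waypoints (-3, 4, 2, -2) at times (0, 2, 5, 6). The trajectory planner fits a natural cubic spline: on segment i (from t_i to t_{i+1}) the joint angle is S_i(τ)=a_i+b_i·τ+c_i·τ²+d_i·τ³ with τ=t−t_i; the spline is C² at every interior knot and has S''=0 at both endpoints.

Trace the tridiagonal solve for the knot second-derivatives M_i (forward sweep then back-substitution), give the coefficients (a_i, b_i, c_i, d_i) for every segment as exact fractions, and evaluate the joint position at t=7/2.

Δ: Δ0=7/2, Δ1=-2/3, Δ2=-4
row 1: diag=10, rhs=-25; c'=3/10, d'=-5/2
row 2: denom=8−3·3/10=71/10; d'=(-20−3·-5/2)/(71/10)=-125/71
back: M2=-125/71
back: M1=-5/2−3/10·-125/71=-140/71
M: M0=0, M1=-140/71, M2=-125/71, M3=0
seg 0: a=-3, c=M0/2=0, d=(M1−M0)/(6·2)=-35/213, b=Δ0−h0·(2M0+M1)/6=1771/426
seg 1: a=4, c=M1/2=-70/71, d=(M2−M1)/(6·3)=5/426, b=Δ1−h1·(2M1+M2)/6=931/426
seg 2: a=2, c=M2/2=-125/142, d=(M3−M2)/(6·1)=125/426, b=Δ2−h2·(2M2+M3)/6=-727/213
t_q=7/2 → seg 1, τ=3/2; S=4+931/426·τ+-70/71·τ²+5/426·τ³=5793/1136

  seg 0: a=-3 b=1771/426 c=0 d=-35/213
  seg 1: a=4 b=931/426 c=-70/71 d=5/426
  seg 2: a=2 b=-727/213 c=-125/142 d=125/426
S(7/2) = 5793/1136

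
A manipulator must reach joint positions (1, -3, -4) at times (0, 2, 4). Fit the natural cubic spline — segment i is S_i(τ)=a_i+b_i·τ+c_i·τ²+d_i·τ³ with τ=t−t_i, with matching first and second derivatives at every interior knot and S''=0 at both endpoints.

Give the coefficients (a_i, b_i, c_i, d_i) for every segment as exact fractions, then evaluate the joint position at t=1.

  seg 0: a=1 b=-19/8 c=0 d=3/32
  seg 1: a=-3 b=-5/4 c=9/16 d=-3/32
S(1) = -41/32

Δ: Δ0=-2, Δ1=-1/2
row 1: diag=8, rhs=9; c'=1/4, d'=9/8
back: M1=9/8
M: M0=0, M1=9/8, M2=0
seg 0: a=1, c=M0/2=0, d=(M1−M0)/(6·2)=3/32, b=Δ0−h0·(2M0+M1)/6=-19/8
seg 1: a=-3, c=M1/2=9/16, d=(M2−M1)/(6·2)=-3/32, b=Δ1−h1·(2M1+M2)/6=-5/4
t_q=1 → seg 0, τ=1; S=1+-19/8·τ+0·τ²+3/32·τ³=-41/32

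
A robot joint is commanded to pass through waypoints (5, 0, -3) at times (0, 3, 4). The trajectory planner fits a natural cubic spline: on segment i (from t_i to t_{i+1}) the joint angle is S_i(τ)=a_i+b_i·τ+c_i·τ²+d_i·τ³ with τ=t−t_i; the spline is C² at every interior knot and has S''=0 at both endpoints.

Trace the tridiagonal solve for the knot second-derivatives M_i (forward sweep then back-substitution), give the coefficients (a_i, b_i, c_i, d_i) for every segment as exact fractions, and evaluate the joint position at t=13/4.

Δ: Δ0=-5/3, Δ1=-3
row 1: diag=8, rhs=-8; c'=1/8, d'=-1
back: M1=-1
M: M0=0, M1=-1, M2=0
seg 0: a=5, c=M0/2=0, d=(M1−M0)/(6·3)=-1/18, b=Δ0−h0·(2M0+M1)/6=-7/6
seg 1: a=0, c=M1/2=-1/2, d=(M2−M1)/(6·1)=1/6, b=Δ1−h1·(2M1+M2)/6=-8/3
t_q=13/4 → seg 1, τ=1/4; S=0+-8/3·τ+-1/2·τ²+1/6·τ³=-89/128

  seg 0: a=5 b=-7/6 c=0 d=-1/18
  seg 1: a=0 b=-8/3 c=-1/2 d=1/6
S(13/4) = -89/128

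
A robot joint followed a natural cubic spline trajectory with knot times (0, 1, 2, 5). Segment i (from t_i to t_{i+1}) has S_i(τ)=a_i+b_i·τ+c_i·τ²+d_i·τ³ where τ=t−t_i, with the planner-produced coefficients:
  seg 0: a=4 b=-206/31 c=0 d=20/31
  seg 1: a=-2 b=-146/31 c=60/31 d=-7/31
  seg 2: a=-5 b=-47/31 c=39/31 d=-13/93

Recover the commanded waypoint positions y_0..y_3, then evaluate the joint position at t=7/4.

y_0=4 y_1=-2 y_2=-5 y_3=-2
S(7/4) = -9005/1984

y_0 = S_0(0) = a_0 = 4
y_1 = S_1(0) = a_1 = -2
y_2 = S_2(0) = a_2 = -5
y_3 = S_2(3) = -2
t_q=7/4 is in segment 1 (τ=3/4); S_1(τ)=-9005/1984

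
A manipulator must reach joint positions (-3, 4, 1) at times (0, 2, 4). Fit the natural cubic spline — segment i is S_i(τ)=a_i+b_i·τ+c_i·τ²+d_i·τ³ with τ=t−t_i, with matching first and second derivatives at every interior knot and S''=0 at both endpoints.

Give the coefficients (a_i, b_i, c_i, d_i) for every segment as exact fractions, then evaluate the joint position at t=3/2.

  seg 0: a=-3 b=19/4 c=0 d=-5/16
  seg 1: a=4 b=1 c=-15/8 d=5/16
S(3/2) = 393/128

Δ: Δ0=7/2, Δ1=-3/2
row 1: diag=8, rhs=-30; c'=1/4, d'=-15/4
back: M1=-15/4
M: M0=0, M1=-15/4, M2=0
seg 0: a=-3, c=M0/2=0, d=(M1−M0)/(6·2)=-5/16, b=Δ0−h0·(2M0+M1)/6=19/4
seg 1: a=4, c=M1/2=-15/8, d=(M2−M1)/(6·2)=5/16, b=Δ1−h1·(2M1+M2)/6=1
t_q=3/2 → seg 0, τ=3/2; S=-3+19/4·τ+0·τ²+-5/16·τ³=393/128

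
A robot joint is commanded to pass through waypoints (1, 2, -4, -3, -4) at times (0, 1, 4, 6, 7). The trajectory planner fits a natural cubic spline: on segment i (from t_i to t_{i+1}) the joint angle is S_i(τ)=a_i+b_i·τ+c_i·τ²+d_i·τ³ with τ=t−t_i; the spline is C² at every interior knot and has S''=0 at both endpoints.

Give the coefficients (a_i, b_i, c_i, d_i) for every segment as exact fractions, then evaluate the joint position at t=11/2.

Δ: Δ0=1, Δ1=-2, Δ2=1/2, Δ3=-1
row 1: diag=8, rhs=-18; c'=3/8, d'=-9/4
row 2: denom=10−3·3/8=71/8; d'=(15−3·-9/4)/(71/8)=174/71
row 3: denom=6−2·16/71=394/71; d'=(-9−2·174/71)/(394/71)=-987/394
back: M3=-987/394
back: M2=174/71−16/71·-987/394=594/197
back: M1=-9/4−3/8·594/197=-666/197
M: M0=0, M1=-666/197, M2=594/197, M3=-987/394, M4=0
seg 0: a=1, c=M0/2=0, d=(M1−M0)/(6·1)=-111/197, b=Δ0−h0·(2M0+M1)/6=308/197
seg 1: a=2, c=M1/2=-333/197, d=(M2−M1)/(6·3)=70/197, b=Δ1−h1·(2M1+M2)/6=-25/197
seg 2: a=-4, c=M2/2=297/197, d=(M3−M2)/(6·2)=-725/1576, b=Δ2−h2·(2M2+M3)/6=-133/197
seg 3: a=-3, c=M3/2=-987/788, d=(M4−M3)/(6·1)=329/788, b=Δ3−h3·(2M3+M4)/6=-65/394
t_q=11/2 → seg 2, τ=3/2; S=-4+-133/197·τ+297/197·τ²+-725/1576·τ³=-40007/12608

  seg 0: a=1 b=308/197 c=0 d=-111/197
  seg 1: a=2 b=-25/197 c=-333/197 d=70/197
  seg 2: a=-4 b=-133/197 c=297/197 d=-725/1576
  seg 3: a=-3 b=-65/394 c=-987/788 d=329/788
S(11/2) = -40007/12608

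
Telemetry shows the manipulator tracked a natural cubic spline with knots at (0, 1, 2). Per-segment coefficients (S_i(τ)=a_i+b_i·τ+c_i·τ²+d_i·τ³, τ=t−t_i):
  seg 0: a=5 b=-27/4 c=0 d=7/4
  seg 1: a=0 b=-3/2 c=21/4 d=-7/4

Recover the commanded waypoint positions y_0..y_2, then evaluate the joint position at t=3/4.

y_0 = S_0(0) = a_0 = 5
y_1 = S_1(0) = a_1 = 0
y_2 = S_1(1) = 2
t_q=3/4 is in segment 0 (τ=3/4); S_0(τ)=173/256

y_0=5 y_1=0 y_2=2
S(3/4) = 173/256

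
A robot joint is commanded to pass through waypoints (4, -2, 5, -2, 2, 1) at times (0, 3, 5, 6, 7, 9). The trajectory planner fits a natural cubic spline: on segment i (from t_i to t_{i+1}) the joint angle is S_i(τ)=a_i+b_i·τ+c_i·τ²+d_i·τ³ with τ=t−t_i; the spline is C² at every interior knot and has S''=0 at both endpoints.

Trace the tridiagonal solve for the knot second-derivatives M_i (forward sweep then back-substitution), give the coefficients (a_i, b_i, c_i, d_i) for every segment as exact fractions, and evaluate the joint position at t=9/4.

  seg 0: a=4 b=-3253/614 c=0 d=225/614
  seg 1: a=-2 b=1411/307 c=2025/614 d=-4723/2456
  seg 2: a=5 b=-3247/614 c=-10119/1228 d=8017/1228
  seg 3: a=-2 b=-2681/1228 c=3483/307 d=-6339/1228
  seg 4: a=2 b=3083/614 c=-5085/1228 d=1695/2456
S(9/4) = -147223/39296

Δ: Δ0=-2, Δ1=7/2, Δ2=-7, Δ3=4, Δ4=-1/2
row 1: diag=10, rhs=33; c'=1/5, d'=33/10
row 2: denom=6−2·1/5=28/5; d'=(-63−2·33/10)/(28/5)=-87/7
row 3: denom=4−1·5/28=107/28; d'=(66−1·-87/7)/(107/28)=2196/107
row 4: denom=6−1·28/107=614/107; d'=(-27−1·2196/107)/(614/107)=-5085/614
back: M4=-5085/614
back: M3=2196/107−28/107·-5085/614=6966/307
back: M2=-87/7−5/28·6966/307=-10119/614
back: M1=33/10−1/5·-10119/614=2025/307
M: M0=0, M1=2025/307, M2=-10119/614, M3=6966/307, M4=-5085/614, M5=0
seg 0: a=4, c=M0/2=0, d=(M1−M0)/(6·3)=225/614, b=Δ0−h0·(2M0+M1)/6=-3253/614
seg 1: a=-2, c=M1/2=2025/614, d=(M2−M1)/(6·2)=-4723/2456, b=Δ1−h1·(2M1+M2)/6=1411/307
seg 2: a=5, c=M2/2=-10119/1228, d=(M3−M2)/(6·1)=8017/1228, b=Δ2−h2·(2M2+M3)/6=-3247/614
seg 3: a=-2, c=M3/2=3483/307, d=(M4−M3)/(6·1)=-6339/1228, b=Δ3−h3·(2M3+M4)/6=-2681/1228
seg 4: a=2, c=M4/2=-5085/1228, d=(M5−M4)/(6·2)=1695/2456, b=Δ4−h4·(2M4+M5)/6=3083/614
t_q=9/4 → seg 0, τ=9/4; S=4+-3253/614·τ+0·τ²+225/614·τ³=-147223/39296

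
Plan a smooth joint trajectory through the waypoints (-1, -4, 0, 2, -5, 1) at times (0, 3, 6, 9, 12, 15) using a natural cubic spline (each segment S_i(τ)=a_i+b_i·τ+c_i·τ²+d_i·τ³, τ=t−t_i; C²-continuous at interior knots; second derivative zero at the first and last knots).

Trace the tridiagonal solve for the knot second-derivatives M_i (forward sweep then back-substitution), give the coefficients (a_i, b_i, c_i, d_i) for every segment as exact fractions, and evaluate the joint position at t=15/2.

  seg 0: a=-1 b=-1000/627 c=0 d=373/5643
  seg 1: a=-4 b=119/627 c=373/627 d=-134/1881
  seg 2: a=0 b=1151/627 c=-29/627 d=-34/297
  seg 3: a=2 b=-961/627 c=-225/209 d=1523/5643
  seg 4: a=-5 b=-442/627 c=848/627 d=-848/5643
S(15/2) = 43/19

Δ: Δ0=-1, Δ1=4/3, Δ2=2/3, Δ3=-7/3, Δ4=2
row 1: diag=12, rhs=14; c'=1/4, d'=7/6
row 2: denom=12−3·1/4=45/4; d'=(-4−3·7/6)/(45/4)=-2/3
row 3: denom=12−3·4/15=56/5; d'=(-18−3·-2/3)/(56/5)=-10/7
row 4: denom=12−3·15/56=627/56; d'=(26−3·-10/7)/(627/56)=1696/627
back: M4=1696/627
back: M3=-10/7−15/56·1696/627=-450/209
back: M2=-2/3−4/15·-450/209=-58/627
back: M1=7/6−1/4·-58/627=746/627
M: M0=0, M1=746/627, M2=-58/627, M3=-450/209, M4=1696/627, M5=0
seg 0: a=-1, c=M0/2=0, d=(M1−M0)/(6·3)=373/5643, b=Δ0−h0·(2M0+M1)/6=-1000/627
seg 1: a=-4, c=M1/2=373/627, d=(M2−M1)/(6·3)=-134/1881, b=Δ1−h1·(2M1+M2)/6=119/627
seg 2: a=0, c=M2/2=-29/627, d=(M3−M2)/(6·3)=-34/297, b=Δ2−h2·(2M2+M3)/6=1151/627
seg 3: a=2, c=M3/2=-225/209, d=(M4−M3)/(6·3)=1523/5643, b=Δ3−h3·(2M3+M4)/6=-961/627
seg 4: a=-5, c=M4/2=848/627, d=(M5−M4)/(6·3)=-848/5643, b=Δ4−h4·(2M4+M5)/6=-442/627
t_q=15/2 → seg 2, τ=3/2; S=0+1151/627·τ+-29/627·τ²+-34/297·τ³=43/19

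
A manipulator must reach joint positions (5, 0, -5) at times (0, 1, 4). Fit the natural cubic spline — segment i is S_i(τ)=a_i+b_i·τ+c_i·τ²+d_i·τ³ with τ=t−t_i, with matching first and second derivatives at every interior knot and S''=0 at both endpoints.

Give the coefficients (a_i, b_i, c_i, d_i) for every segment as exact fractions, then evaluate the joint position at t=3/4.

Δ: Δ0=-5, Δ1=-5/3
row 1: diag=8, rhs=20; c'=3/8, d'=5/2
back: M1=5/2
M: M0=0, M1=5/2, M2=0
seg 0: a=5, c=M0/2=0, d=(M1−M0)/(6·1)=5/12, b=Δ0−h0·(2M0+M1)/6=-65/12
seg 1: a=0, c=M1/2=5/4, d=(M2−M1)/(6·3)=-5/36, b=Δ1−h1·(2M1+M2)/6=-25/6
t_q=3/4 → seg 0, τ=3/4; S=5+-65/12·τ+0·τ²+5/12·τ³=285/256

  seg 0: a=5 b=-65/12 c=0 d=5/12
  seg 1: a=0 b=-25/6 c=5/4 d=-5/36
S(3/4) = 285/256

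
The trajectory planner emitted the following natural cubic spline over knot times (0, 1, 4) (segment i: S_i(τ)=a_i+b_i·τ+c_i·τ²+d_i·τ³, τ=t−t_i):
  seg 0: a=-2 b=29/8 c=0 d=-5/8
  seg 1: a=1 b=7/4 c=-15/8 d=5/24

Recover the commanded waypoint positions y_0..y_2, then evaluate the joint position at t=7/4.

y_0=-2 y_1=1 y_2=-5
S(7/4) = 689/512

y_0 = S_0(0) = a_0 = -2
y_1 = S_1(0) = a_1 = 1
y_2 = S_1(3) = -5
t_q=7/4 is in segment 1 (τ=3/4); S_1(τ)=689/512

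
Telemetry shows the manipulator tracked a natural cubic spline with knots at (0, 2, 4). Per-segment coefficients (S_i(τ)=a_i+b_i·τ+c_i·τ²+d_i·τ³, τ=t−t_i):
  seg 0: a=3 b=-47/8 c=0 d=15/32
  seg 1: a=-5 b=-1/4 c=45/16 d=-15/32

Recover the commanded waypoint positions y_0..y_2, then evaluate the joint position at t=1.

y_0=3 y_1=-5 y_2=2
S(1) = -77/32

y_0 = S_0(0) = a_0 = 3
y_1 = S_1(0) = a_1 = -5
y_2 = S_1(2) = 2
t_q=1 is in segment 0 (τ=1); S_0(τ)=-77/32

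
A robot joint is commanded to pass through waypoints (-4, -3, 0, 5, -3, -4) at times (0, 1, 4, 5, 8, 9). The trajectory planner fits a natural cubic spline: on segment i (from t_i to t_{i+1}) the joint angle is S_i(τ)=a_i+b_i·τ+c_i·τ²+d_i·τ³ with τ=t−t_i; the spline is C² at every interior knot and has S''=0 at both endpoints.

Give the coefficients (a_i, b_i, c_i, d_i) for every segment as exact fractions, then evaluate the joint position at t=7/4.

Δ: Δ0=1, Δ1=1, Δ2=5, Δ3=-8/3, Δ4=-1
row 1: diag=8, rhs=0; c'=3/8, d'=0
row 2: denom=8−3·3/8=55/8; d'=(24−3·0)/(55/8)=192/55
row 3: denom=8−1·8/55=432/55; d'=(-46−1·192/55)/(432/55)=-1361/216
row 4: denom=8−3·55/144=329/48; d'=(10−3·-1361/216)/(329/48)=4162/987
back: M4=4162/987
back: M3=-1361/216−55/144·4162/987=-23426/2961
back: M2=192/55−8/55·-23426/2961=13744/2961
back: M1=0−3/8·13744/2961=-1718/987
M: M0=0, M1=-1718/987, M2=13744/2961, M3=-23426/2961, M4=4162/987, M5=0
seg 0: a=-4, c=M0/2=0, d=(M1−M0)/(6·1)=-859/2961, b=Δ0−h0·(2M0+M1)/6=3820/2961
seg 1: a=-3, c=M1/2=-859/987, d=(M2−M1)/(6·3)=9449/26649, b=Δ1−h1·(2M1+M2)/6=1243/2961
seg 2: a=0, c=M2/2=6872/2961, d=(M3−M2)/(6·1)=-295/141, b=Δ2−h2·(2M2+M3)/6=14128/2961
seg 3: a=5, c=M3/2=-11713/2961, d=(M4−M3)/(6·3)=17956/26649, b=Δ3−h3·(2M3+M4)/6=9287/2961
seg 4: a=-3, c=M4/2=2081/987, d=(M5−M4)/(6·1)=-2081/2961, b=Δ4−h4·(2M4+M5)/6=-7123/2961
t_q=7/4 → seg 1, τ=3/4; S=-3+1243/2961·τ+-859/987·τ²+9449/26649·τ³=-63697/21056

  seg 0: a=-4 b=3820/2961 c=0 d=-859/2961
  seg 1: a=-3 b=1243/2961 c=-859/987 d=9449/26649
  seg 2: a=0 b=14128/2961 c=6872/2961 d=-295/141
  seg 3: a=5 b=9287/2961 c=-11713/2961 d=17956/26649
  seg 4: a=-3 b=-7123/2961 c=2081/987 d=-2081/2961
S(7/4) = -63697/21056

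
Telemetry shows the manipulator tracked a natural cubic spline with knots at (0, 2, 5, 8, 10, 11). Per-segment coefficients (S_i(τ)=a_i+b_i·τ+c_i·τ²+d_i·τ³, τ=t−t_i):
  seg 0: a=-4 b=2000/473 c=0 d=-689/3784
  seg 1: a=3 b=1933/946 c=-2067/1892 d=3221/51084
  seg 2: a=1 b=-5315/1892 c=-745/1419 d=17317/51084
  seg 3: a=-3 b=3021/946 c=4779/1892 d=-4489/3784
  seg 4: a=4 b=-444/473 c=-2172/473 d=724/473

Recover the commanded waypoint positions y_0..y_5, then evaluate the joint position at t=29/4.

y_0=-4 y_1=3 y_2=1 y_3=-3 y_4=4 y_5=0
S(29/4) = -45323/11008

y_0 = S_0(0) = a_0 = -4
y_1 = S_1(0) = a_1 = 3
y_2 = S_2(0) = a_2 = 1
y_3 = S_3(0) = a_3 = -3
y_4 = S_4(0) = a_4 = 4
y_5 = S_4(1) = 0
t_q=29/4 is in segment 2 (τ=9/4); S_2(τ)=-45323/11008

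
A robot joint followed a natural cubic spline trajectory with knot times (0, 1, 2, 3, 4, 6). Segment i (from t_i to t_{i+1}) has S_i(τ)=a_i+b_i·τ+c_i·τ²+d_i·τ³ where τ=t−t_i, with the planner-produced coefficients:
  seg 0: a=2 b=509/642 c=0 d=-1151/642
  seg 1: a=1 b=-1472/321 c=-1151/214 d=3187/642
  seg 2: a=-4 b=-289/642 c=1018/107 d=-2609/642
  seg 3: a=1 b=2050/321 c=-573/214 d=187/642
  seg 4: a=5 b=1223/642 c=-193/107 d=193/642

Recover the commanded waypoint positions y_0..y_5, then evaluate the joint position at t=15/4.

y_0=2 y_1=1 y_2=-4 y_3=1 y_4=5 y_5=4
S(15/4) = 60351/13696

y_0 = S_0(0) = a_0 = 2
y_1 = S_1(0) = a_1 = 1
y_2 = S_2(0) = a_2 = -4
y_3 = S_3(0) = a_3 = 1
y_4 = S_4(0) = a_4 = 5
y_5 = S_4(2) = 4
t_q=15/4 is in segment 3 (τ=3/4); S_3(τ)=60351/13696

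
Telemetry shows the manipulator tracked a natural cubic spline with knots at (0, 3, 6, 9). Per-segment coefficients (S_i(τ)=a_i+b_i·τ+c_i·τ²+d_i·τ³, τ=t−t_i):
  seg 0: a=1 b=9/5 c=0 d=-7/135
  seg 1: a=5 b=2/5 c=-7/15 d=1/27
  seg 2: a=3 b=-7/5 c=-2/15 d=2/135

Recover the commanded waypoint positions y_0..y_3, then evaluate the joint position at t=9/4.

y_0 = S_0(0) = a_0 = 1
y_1 = S_1(0) = a_1 = 5
y_2 = S_2(0) = a_2 = 3
y_3 = S_2(3) = -2
t_q=9/4 is in segment 0 (τ=9/4); S_0(τ)=1427/320

y_0=1 y_1=5 y_2=3 y_3=-2
S(9/4) = 1427/320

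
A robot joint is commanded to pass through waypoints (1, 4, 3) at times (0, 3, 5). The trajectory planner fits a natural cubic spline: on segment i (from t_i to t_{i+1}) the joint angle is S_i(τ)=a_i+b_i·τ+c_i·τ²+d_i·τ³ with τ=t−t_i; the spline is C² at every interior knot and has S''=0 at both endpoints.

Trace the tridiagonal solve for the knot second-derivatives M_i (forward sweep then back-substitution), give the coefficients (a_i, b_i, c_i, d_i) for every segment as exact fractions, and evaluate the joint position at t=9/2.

Δ: Δ0=1, Δ1=-1/2
row 1: diag=10, rhs=-9; c'=1/5, d'=-9/10
back: M1=-9/10
M: M0=0, M1=-9/10, M2=0
seg 0: a=1, c=M0/2=0, d=(M1−M0)/(6·3)=-1/20, b=Δ0−h0·(2M0+M1)/6=29/20
seg 1: a=4, c=M1/2=-9/20, d=(M2−M1)/(6·2)=3/40, b=Δ1−h1·(2M1+M2)/6=1/10
t_q=9/2 → seg 1, τ=3/2; S=4+1/10·τ+-9/20·τ²+3/40·τ³=217/64

  seg 0: a=1 b=29/20 c=0 d=-1/20
  seg 1: a=4 b=1/10 c=-9/20 d=3/40
S(9/2) = 217/64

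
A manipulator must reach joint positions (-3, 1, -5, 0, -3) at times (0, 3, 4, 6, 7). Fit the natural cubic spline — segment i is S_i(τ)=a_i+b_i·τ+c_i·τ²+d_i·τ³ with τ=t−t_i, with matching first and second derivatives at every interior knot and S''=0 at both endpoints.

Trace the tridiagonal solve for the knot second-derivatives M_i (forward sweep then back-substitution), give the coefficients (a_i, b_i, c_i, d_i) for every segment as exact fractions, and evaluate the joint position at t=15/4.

Δ: Δ0=4/3, Δ1=-6, Δ2=5/2, Δ3=-3
row 1: diag=8, rhs=-44; c'=1/8, d'=-11/2
row 2: denom=6−1·1/8=47/8; d'=(51−1·-11/2)/(47/8)=452/47
row 3: denom=6−2·16/47=250/47; d'=(-33−2·452/47)/(250/47)=-491/50
back: M3=-491/50
back: M2=452/47−16/47·-491/50=324/25
back: M1=-11/2−1/8·324/25=-178/25
M: M0=0, M1=-178/25, M2=324/25, M3=-491/50, M4=0
seg 0: a=-3, c=M0/2=0, d=(M1−M0)/(6·3)=-89/225, b=Δ0−h0·(2M0+M1)/6=367/75
seg 1: a=1, c=M1/2=-89/25, d=(M2−M1)/(6·1)=251/75, b=Δ1−h1·(2M1+M2)/6=-434/75
seg 2: a=-5, c=M2/2=162/25, d=(M3−M2)/(6·2)=-1139/600, b=Δ2−h2·(2M2+M3)/6=-43/15
seg 3: a=0, c=M3/2=-491/100, d=(M4−M3)/(6·1)=491/300, b=Δ3−h3·(2M3+M4)/6=41/150
t_q=15/4 → seg 1, τ=3/4; S=1+-434/75·τ+-89/25·τ²+251/75·τ³=-6289/1600

  seg 0: a=-3 b=367/75 c=0 d=-89/225
  seg 1: a=1 b=-434/75 c=-89/25 d=251/75
  seg 2: a=-5 b=-43/15 c=162/25 d=-1139/600
  seg 3: a=0 b=41/150 c=-491/100 d=491/300
S(15/4) = -6289/1600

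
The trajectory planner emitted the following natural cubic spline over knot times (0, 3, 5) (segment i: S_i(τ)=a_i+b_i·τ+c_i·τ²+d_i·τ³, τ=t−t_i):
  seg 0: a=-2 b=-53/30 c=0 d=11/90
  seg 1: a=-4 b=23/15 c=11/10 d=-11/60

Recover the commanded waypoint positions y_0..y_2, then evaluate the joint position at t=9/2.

y_0=-2 y_1=-4 y_2=2
S(9/2) = 5/32

y_0 = S_0(0) = a_0 = -2
y_1 = S_1(0) = a_1 = -4
y_2 = S_1(2) = 2
t_q=9/2 is in segment 1 (τ=3/2); S_1(τ)=5/32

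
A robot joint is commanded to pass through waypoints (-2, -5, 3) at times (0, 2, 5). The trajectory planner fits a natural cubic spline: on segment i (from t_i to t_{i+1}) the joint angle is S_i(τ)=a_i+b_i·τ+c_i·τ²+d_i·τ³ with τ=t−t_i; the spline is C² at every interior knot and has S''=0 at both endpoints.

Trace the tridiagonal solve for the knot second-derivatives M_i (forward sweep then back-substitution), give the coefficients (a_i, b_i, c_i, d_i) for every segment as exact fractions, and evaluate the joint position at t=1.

  seg 0: a=-2 b=-7/3 c=0 d=5/24
  seg 1: a=-5 b=1/6 c=5/4 d=-5/36
S(1) = -33/8

Δ: Δ0=-3/2, Δ1=8/3
row 1: diag=10, rhs=25; c'=3/10, d'=5/2
back: M1=5/2
M: M0=0, M1=5/2, M2=0
seg 0: a=-2, c=M0/2=0, d=(M1−M0)/(6·2)=5/24, b=Δ0−h0·(2M0+M1)/6=-7/3
seg 1: a=-5, c=M1/2=5/4, d=(M2−M1)/(6·3)=-5/36, b=Δ1−h1·(2M1+M2)/6=1/6
t_q=1 → seg 0, τ=1; S=-2+-7/3·τ+0·τ²+5/24·τ³=-33/8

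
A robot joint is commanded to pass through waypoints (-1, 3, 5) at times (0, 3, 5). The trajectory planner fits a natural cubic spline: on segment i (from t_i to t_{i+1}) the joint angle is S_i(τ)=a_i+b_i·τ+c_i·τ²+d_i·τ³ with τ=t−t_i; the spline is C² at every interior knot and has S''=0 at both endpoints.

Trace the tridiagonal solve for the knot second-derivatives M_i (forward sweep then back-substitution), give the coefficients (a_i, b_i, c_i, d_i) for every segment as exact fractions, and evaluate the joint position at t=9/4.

Δ: Δ0=4/3, Δ1=1
row 1: diag=10, rhs=-2; c'=1/5, d'=-1/5
back: M1=-1/5
M: M0=0, M1=-1/5, M2=0
seg 0: a=-1, c=M0/2=0, d=(M1−M0)/(6·3)=-1/90, b=Δ0−h0·(2M0+M1)/6=43/30
seg 1: a=3, c=M1/2=-1/10, d=(M2−M1)/(6·2)=1/60, b=Δ1−h1·(2M1+M2)/6=17/15
t_q=9/4 → seg 0, τ=9/4; S=-1+43/30·τ+0·τ²+-1/90·τ³=1343/640

  seg 0: a=-1 b=43/30 c=0 d=-1/90
  seg 1: a=3 b=17/15 c=-1/10 d=1/60
S(9/4) = 1343/640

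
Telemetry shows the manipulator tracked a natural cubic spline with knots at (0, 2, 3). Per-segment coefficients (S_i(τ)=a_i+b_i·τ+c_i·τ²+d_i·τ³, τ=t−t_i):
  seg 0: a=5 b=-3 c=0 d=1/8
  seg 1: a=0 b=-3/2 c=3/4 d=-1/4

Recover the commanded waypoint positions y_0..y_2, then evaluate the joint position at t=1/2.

y_0=5 y_1=0 y_2=-1
S(1/2) = 225/64

y_0 = S_0(0) = a_0 = 5
y_1 = S_1(0) = a_1 = 0
y_2 = S_1(1) = -1
t_q=1/2 is in segment 0 (τ=1/2); S_0(τ)=225/64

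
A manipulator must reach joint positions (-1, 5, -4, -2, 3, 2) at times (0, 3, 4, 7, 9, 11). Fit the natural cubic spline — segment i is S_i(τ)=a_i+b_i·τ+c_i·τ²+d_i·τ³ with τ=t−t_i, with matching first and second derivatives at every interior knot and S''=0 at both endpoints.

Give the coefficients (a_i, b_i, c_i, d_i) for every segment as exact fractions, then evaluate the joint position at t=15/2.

  seg 0: a=-1 b=14065/2106 c=0 d=-9853/18954
  seg 1: a=5 b=-7747/1053 c=-9853/2106 d=2131/702
  seg 2: a=-4 b=-16021/2106 c=4663/1053 d=-10553/18954
  seg 3: a=-2 b=4138/1053 c=-409/702 d=-557/8424
  seg 4: a=3 b=1697/2106 c=-1375/1404 d=1375/8424
S(15/2) = -4247/22464

Δ: Δ0=2, Δ1=-9, Δ2=2/3, Δ3=5/2, Δ4=-1/2
row 1: diag=8, rhs=-66; c'=1/8, d'=-33/4
row 2: denom=8−1·1/8=63/8; d'=(58−1·-33/4)/(63/8)=530/63
row 3: denom=10−3·8/21=62/7; d'=(11−3·530/63)/(62/7)=-299/186
row 4: denom=8−2·7/31=234/31; d'=(-18−2·-299/186)/(234/31)=-1375/702
back: M4=-1375/702
back: M3=-299/186−7/31·-1375/702=-409/351
back: M2=530/63−8/21·-409/351=9326/1053
back: M1=-33/4−1/8·9326/1053=-9853/1053
M: M0=0, M1=-9853/1053, M2=9326/1053, M3=-409/351, M4=-1375/702, M5=0
seg 0: a=-1, c=M0/2=0, d=(M1−M0)/(6·3)=-9853/18954, b=Δ0−h0·(2M0+M1)/6=14065/2106
seg 1: a=5, c=M1/2=-9853/2106, d=(M2−M1)/(6·1)=2131/702, b=Δ1−h1·(2M1+M2)/6=-7747/1053
seg 2: a=-4, c=M2/2=4663/1053, d=(M3−M2)/(6·3)=-10553/18954, b=Δ2−h2·(2M2+M3)/6=-16021/2106
seg 3: a=-2, c=M3/2=-409/702, d=(M4−M3)/(6·2)=-557/8424, b=Δ3−h3·(2M3+M4)/6=4138/1053
seg 4: a=3, c=M4/2=-1375/1404, d=(M5−M4)/(6·2)=1375/8424, b=Δ4−h4·(2M4+M5)/6=1697/2106
t_q=15/2 → seg 3, τ=1/2; S=-2+4138/1053·τ+-409/702·τ²+-557/8424·τ³=-4247/22464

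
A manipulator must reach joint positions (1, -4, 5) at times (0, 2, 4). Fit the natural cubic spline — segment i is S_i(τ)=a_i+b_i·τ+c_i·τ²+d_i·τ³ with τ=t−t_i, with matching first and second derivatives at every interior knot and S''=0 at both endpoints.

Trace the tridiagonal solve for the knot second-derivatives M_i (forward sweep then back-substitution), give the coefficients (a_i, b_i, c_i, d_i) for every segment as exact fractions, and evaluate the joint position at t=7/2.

Δ: Δ0=-5/2, Δ1=9/2
row 1: diag=8, rhs=42; c'=1/4, d'=21/4
back: M1=21/4
M: M0=0, M1=21/4, M2=0
seg 0: a=1, c=M0/2=0, d=(M1−M0)/(6·2)=7/16, b=Δ0−h0·(2M0+M1)/6=-17/4
seg 1: a=-4, c=M1/2=21/8, d=(M2−M1)/(6·2)=-7/16, b=Δ1−h1·(2M1+M2)/6=1
t_q=7/2 → seg 1, τ=3/2; S=-4+1·τ+21/8·τ²+-7/16·τ³=247/128

  seg 0: a=1 b=-17/4 c=0 d=7/16
  seg 1: a=-4 b=1 c=21/8 d=-7/16
S(7/2) = 247/128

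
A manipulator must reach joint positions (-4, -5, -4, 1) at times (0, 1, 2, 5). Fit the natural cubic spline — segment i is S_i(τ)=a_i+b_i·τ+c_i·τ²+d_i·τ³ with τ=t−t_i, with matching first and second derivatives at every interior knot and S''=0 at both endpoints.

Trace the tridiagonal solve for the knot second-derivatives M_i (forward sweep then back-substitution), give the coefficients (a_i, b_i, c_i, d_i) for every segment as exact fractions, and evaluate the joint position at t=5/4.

Δ: Δ0=-1, Δ1=1, Δ2=5/3
row 1: diag=4, rhs=12; c'=1/4, d'=3
row 2: denom=8−1·1/4=31/4; d'=(4−1·3)/(31/4)=4/31
back: M2=4/31
back: M1=3−1/4·4/31=92/31
M: M0=0, M1=92/31, M2=4/31, M3=0
seg 0: a=-4, c=M0/2=0, d=(M1−M0)/(6·1)=46/93, b=Δ0−h0·(2M0+M1)/6=-139/93
seg 1: a=-5, c=M1/2=46/31, d=(M2−M1)/(6·1)=-44/93, b=Δ1−h1·(2M1+M2)/6=-1/93
seg 2: a=-4, c=M2/2=2/31, d=(M3−M2)/(6·3)=-2/279, b=Δ2−h2·(2M2+M3)/6=143/93
t_q=5/4 → seg 1, τ=1/4; S=-5+-1/93·τ+46/31·τ²+-44/93·τ³=-2439/496

  seg 0: a=-4 b=-139/93 c=0 d=46/93
  seg 1: a=-5 b=-1/93 c=46/31 d=-44/93
  seg 2: a=-4 b=143/93 c=2/31 d=-2/279
S(5/4) = -2439/496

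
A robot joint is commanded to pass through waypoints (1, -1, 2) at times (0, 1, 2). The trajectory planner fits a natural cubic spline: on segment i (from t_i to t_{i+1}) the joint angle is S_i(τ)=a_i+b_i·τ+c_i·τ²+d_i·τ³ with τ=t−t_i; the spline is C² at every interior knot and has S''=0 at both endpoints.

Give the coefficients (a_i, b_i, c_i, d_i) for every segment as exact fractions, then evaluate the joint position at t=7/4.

Δ: Δ0=-2, Δ1=3
row 1: diag=4, rhs=30; c'=1/4, d'=15/2
back: M1=15/2
M: M0=0, M1=15/2, M2=0
seg 0: a=1, c=M0/2=0, d=(M1−M0)/(6·1)=5/4, b=Δ0−h0·(2M0+M1)/6=-13/4
seg 1: a=-1, c=M1/2=15/4, d=(M2−M1)/(6·1)=-5/4, b=Δ1−h1·(2M1+M2)/6=1/2
t_q=7/4 → seg 1, τ=3/4; S=-1+1/2·τ+15/4·τ²+-5/4·τ³=245/256

  seg 0: a=1 b=-13/4 c=0 d=5/4
  seg 1: a=-1 b=1/2 c=15/4 d=-5/4
S(7/4) = 245/256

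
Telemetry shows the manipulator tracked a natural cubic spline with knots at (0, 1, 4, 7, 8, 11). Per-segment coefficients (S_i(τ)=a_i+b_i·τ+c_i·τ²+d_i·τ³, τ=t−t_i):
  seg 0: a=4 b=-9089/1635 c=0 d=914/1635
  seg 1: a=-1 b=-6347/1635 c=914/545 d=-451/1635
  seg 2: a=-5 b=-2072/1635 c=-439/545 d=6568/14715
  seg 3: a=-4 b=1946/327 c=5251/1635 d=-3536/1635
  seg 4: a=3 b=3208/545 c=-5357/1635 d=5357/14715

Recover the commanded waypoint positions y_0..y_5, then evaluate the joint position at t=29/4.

y_0=4 y_1=-1 y_2=-5 y_3=-4 y_4=3 y_5=1
S(29/4) = -20451/8720

y_0 = S_0(0) = a_0 = 4
y_1 = S_1(0) = a_1 = -1
y_2 = S_2(0) = a_2 = -5
y_3 = S_3(0) = a_3 = -4
y_4 = S_4(0) = a_4 = 3
y_5 = S_4(3) = 1
t_q=29/4 is in segment 3 (τ=1/4); S_3(τ)=-20451/8720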